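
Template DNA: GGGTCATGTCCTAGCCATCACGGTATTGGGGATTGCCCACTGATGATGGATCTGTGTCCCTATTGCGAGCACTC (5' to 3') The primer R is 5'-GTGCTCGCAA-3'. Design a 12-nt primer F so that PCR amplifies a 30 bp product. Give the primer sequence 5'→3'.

5'-ATGATGGATCTG-3'

The reverse primer's reverse complement TTGCGAGCAC matches the template at positions 63–72, so the product ends at position 72.
A 30 bp product then starts at position 72 − 30 + 1 = 43.
The forward primer is identical to the top strand there: ATGATGGATCTG.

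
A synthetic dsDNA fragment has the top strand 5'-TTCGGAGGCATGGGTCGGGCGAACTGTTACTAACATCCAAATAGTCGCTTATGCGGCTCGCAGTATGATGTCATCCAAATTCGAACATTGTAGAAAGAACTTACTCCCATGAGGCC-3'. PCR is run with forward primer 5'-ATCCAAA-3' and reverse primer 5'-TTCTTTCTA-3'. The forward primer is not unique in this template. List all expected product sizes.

65 bp, 27 bp

The forward primer ATCCAAA matches the top strand at positions 35–41, 73–79.
The reverse primer's reverse complement is TAGAAAGAA, matching at positions 91–99.
Each forward site pairs with the reverse site to give a product ending at position 99: sizes 65, 27 bp.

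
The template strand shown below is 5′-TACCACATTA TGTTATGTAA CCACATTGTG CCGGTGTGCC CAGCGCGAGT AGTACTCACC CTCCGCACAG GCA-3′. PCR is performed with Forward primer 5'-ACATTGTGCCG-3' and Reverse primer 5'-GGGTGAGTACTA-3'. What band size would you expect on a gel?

39 bp

Scanning the template, ACATTGTGCCG occurs at positions 23–33; this primer anneals to the bottom strand there with its 3' end pointing downstream.
Reverse complement of the reverse primer: TAGTACTCACCC. This occurs on the top strand at positions 50–61.
Amplicon spans positions 23–61: 39 bp.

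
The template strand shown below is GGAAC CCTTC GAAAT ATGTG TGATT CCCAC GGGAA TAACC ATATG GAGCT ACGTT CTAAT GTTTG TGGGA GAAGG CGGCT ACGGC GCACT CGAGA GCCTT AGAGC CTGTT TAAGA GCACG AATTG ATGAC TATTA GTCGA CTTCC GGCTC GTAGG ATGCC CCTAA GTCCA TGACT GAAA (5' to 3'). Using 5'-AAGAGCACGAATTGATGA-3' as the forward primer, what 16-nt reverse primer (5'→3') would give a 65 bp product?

The forward primer binds at positions 112–129, so a 65 bp product ends at position 112 + 65 − 1 = 176.
The reverse primer anneals to the top strand over positions 161–176, i.e. to CCTAAGTCCATGACTG.
Its sequence written 5'→3' is the reverse complement: CAGTCATGGACTTAGG.

5'-CAGTCATGGACTTAGG-3'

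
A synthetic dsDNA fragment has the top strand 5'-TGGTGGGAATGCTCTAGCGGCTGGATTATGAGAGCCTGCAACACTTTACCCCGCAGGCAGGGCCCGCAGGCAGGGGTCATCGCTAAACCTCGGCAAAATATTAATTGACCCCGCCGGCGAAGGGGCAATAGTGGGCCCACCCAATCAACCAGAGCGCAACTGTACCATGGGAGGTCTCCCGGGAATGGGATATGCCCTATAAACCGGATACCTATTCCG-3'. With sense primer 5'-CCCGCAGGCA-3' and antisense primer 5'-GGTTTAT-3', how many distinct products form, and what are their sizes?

The forward primer CCCGCAGGCA matches the top strand at positions 50–59, 63–72.
The reverse primer's reverse complement is ATAAACC, matching at positions 199–205.
Each forward site pairs with the reverse site to give a product ending at position 205: sizes 156, 143 bp.

Two products: 156 bp, 143 bp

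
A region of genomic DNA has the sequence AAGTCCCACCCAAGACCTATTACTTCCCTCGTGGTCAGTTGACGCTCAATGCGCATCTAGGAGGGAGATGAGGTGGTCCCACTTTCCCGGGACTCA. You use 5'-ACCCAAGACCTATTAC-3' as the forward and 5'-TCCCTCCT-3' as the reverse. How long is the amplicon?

The forward primer matches the template at positions 8–23.
Taking the reverse complement of TCCCTCCT gives AGGAGGGA, found at positions 59–66 on the template; the primer anneals here to the top strand with its 3' end pointing upstream.
Amplicon spans positions 8–66: 59 bp.

59 bp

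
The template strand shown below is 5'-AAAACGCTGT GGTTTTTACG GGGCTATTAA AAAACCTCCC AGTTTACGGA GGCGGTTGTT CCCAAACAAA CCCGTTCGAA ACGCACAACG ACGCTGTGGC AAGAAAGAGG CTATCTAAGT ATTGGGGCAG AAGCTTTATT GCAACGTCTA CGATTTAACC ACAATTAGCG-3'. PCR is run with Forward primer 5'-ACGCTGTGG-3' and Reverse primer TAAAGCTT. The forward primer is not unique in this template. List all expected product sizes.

The forward primer ACGCTGTGG matches the top strand at positions 4–12, 91–99.
The reverse primer's reverse complement is AAGCTTTA, matching at positions 131–138.
Each forward site pairs with the reverse site to give a product ending at position 138: sizes 135, 48 bp.

135 bp, 48 bp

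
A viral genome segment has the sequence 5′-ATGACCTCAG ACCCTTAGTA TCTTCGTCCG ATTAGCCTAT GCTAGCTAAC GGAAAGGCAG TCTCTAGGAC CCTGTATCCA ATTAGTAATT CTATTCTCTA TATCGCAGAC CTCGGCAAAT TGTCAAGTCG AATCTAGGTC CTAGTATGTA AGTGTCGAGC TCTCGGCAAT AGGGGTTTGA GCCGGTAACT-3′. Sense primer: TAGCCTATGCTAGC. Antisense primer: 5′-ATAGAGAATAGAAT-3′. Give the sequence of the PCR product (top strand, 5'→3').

The forward primer matches the template at positions 33–46.
The reverse primer's reverse complement is ATTCTATTCTCTAT, which matches the template at positions 88–101.
The product is the template from position 33 through 101 (69 bp).

5'-TAGCCTATGCTAGCTAACGGAAAGGCAGTCTCTAGGACCCTGTATCCAATTAGTAATTCTATTCTCTAT-3'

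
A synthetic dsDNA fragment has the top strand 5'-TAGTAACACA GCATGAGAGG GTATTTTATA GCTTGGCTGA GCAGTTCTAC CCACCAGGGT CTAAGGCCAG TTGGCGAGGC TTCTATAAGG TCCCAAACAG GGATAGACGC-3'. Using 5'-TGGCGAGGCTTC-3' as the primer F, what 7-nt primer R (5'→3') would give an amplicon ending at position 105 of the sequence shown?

The forward primer binds at positions 72–83; the product's 3' end on the top strand is position 105.
The reverse primer anneals to the top strand over positions 99–105, i.e. to AGGGATA.
Its sequence written 5'→3' is the reverse complement: TATCCCT.

5'-TATCCCT-3'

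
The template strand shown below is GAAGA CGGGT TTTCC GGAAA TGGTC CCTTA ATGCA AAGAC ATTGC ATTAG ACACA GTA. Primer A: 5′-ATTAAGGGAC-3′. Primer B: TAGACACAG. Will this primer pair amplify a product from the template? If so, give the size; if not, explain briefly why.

Primer A (ATTAAGGGAC) has reverse complement GTCCCTTAAT, which matches the top strand at positions 23–32; primer A anneals to the top strand there with its 3' end pointing upstream toward position 23.
Primer B (TAGACACAG) matches the top strand directly at positions 48–56; it anneals to the bottom strand with its 3' end pointing downstream toward position 56.
The 3' ends diverge (primer A extends toward position 1, primer B toward position 58), so the primers never converge on a shared product.

No product — the primers' 3' ends point away from each other.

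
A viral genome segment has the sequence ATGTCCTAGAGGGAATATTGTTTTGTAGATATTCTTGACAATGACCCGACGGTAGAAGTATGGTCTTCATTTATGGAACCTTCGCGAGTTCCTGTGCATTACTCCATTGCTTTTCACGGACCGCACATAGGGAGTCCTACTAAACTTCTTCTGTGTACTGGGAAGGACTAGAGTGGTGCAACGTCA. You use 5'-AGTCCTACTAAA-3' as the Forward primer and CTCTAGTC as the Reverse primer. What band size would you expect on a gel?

Forward primer AGTCCTACTAAA is found on the top strand at positions 133–144.
Reverse complement of the reverse primer: GACTAGAG. This occurs on the top strand at positions 166–173.
Amplicon spans positions 133–173: 41 bp.

41 bp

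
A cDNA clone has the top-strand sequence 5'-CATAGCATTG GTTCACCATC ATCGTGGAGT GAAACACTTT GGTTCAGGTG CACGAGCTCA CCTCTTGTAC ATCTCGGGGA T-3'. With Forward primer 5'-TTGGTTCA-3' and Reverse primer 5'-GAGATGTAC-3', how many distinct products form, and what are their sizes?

The forward primer TTGGTTCA matches the top strand at positions 8–15, 39–46.
The reverse primer's reverse complement is GTACATCTC, matching at positions 67–75.
Each forward site pairs with the reverse site to give a product ending at position 75: sizes 68, 37 bp.

Two products: 68 bp, 37 bp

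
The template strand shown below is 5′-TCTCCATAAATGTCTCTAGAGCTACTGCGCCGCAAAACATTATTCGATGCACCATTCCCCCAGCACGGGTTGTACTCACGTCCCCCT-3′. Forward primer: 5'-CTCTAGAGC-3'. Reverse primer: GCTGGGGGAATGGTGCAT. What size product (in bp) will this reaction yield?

51 bp

Forward primer CTCTAGAGC is found on the top strand at positions 14–22.
Reverse complement of the reverse primer: ATGCACCATTCCCCCAGC. This occurs on the top strand at positions 47–64.
The product runs from position 14 to position 64, so its length is 64 − 14 + 1 = 51 bp.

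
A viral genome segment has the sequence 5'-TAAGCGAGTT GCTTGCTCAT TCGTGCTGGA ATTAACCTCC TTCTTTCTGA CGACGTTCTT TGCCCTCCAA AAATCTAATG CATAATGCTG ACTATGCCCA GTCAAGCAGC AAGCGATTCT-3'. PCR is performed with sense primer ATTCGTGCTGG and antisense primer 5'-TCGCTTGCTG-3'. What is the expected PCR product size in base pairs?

Scanning the template, ATTCGTGCTGG occurs at positions 19–29; this primer anneals to the bottom strand there with its 3' end pointing downstream.
The reverse primer's reverse complement is CAGCAAGCGA, which matches the template at positions 107–116.
Product length = (reverse-primer end) − (forward-primer start) + 1 = 116 − 19 + 1 = 98 bp.

98 bp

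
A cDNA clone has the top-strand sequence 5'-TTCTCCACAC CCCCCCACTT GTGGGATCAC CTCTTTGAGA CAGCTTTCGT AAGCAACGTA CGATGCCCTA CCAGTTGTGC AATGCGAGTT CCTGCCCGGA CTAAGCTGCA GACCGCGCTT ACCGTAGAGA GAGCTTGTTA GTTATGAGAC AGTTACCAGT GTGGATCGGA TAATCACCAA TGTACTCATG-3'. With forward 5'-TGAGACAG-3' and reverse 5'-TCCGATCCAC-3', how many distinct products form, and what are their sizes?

Two products: 135 bp, 26 bp

The forward primer TGAGACAG matches the top strand at positions 36–43, 145–152.
The reverse primer's reverse complement is GTGGATCGGA, matching at positions 161–170.
Each forward site pairs with the reverse site to give a product ending at position 170: sizes 135, 26 bp.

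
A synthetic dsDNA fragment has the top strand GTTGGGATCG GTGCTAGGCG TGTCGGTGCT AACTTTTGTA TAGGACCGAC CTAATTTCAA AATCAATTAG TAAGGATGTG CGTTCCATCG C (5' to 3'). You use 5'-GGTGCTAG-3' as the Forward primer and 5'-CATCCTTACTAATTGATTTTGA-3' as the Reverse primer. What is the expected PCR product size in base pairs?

69 bp

Forward primer GGTGCTAG is found on the top strand at positions 10–17.
The reverse primer's reverse complement is TCAAAATCAATTAGTAAGGATG, which matches the template at positions 57–78.
Product length = (reverse-primer end) − (forward-primer start) + 1 = 78 − 10 + 1 = 69 bp.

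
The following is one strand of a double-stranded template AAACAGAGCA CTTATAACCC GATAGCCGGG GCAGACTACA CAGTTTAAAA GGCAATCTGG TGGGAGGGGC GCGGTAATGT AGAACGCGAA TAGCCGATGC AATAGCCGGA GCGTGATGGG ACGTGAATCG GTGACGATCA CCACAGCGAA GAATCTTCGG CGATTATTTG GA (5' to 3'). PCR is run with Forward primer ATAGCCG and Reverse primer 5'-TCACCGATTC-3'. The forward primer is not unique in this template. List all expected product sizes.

The forward primer ATAGCCG matches the top strand at positions 22–28, 90–96, 102–108.
The reverse primer's reverse complement is GAATCGGTGA, matching at positions 125–134.
Each forward site pairs with the reverse site to give a product ending at position 134: sizes 113, 45, 33 bp.

113 bp, 45 bp, 33 bp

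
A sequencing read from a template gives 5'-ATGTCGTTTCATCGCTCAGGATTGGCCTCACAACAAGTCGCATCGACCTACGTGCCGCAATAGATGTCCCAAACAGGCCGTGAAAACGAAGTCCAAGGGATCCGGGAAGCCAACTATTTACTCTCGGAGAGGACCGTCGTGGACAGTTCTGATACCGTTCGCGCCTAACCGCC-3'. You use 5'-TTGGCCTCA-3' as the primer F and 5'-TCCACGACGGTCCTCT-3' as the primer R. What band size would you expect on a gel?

Forward primer TTGGCCTCA is found on the top strand at positions 22–30.
Reverse complement of the reverse primer: AGAGGACCGTCGTGGA. This occurs on the top strand at positions 128–143.
Product length = (reverse-primer end) − (forward-primer start) + 1 = 143 − 22 + 1 = 122 bp.

122 bp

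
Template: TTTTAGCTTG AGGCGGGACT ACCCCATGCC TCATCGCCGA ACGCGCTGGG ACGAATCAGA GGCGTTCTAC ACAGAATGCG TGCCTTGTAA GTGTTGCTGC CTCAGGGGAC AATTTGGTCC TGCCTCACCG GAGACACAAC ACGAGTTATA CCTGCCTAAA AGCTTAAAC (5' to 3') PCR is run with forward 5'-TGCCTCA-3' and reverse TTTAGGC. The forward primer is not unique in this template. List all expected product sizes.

The forward primer TGCCTCA matches the top strand at positions 27–33, 98–104, 121–127.
The reverse primer's reverse complement is GCCTAAA, matching at positions 154–160.
Each forward site pairs with the reverse site to give a product ending at position 160: sizes 134, 63, 40 bp.

134 bp, 63 bp, 40 bp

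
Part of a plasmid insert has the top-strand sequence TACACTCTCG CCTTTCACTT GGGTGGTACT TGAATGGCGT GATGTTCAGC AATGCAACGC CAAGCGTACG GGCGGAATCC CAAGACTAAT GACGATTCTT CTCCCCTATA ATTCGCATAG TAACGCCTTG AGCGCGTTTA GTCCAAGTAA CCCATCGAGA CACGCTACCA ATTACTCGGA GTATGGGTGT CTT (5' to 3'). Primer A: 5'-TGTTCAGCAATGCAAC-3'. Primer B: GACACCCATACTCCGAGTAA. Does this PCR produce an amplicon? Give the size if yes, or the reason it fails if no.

Yes — a 149 bp product.

Primer A (TGTTCAGCAATGCAAC) matches the top strand at positions 43–58; it acts as a forward primer.
Primer B's reverse complement is TTACTCGGAGTATGGGTGTC, matching the top strand at positions 172–191; it acts as a reverse primer.
The 3' ends face each other across positions 43–191, giving a 149 bp product.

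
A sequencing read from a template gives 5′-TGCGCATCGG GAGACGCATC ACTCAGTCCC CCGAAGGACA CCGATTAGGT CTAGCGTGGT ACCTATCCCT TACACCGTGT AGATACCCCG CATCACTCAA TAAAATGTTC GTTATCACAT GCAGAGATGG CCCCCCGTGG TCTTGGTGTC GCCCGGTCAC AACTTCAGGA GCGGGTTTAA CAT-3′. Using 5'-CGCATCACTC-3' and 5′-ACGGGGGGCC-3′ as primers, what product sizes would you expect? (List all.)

The forward primer CGCATCACTC matches the top strand at positions 15–24, 89–98.
The reverse primer's reverse complement is GGCCCCCCGT, matching at positions 129–138.
Each forward site pairs with the reverse site to give a product ending at position 138: sizes 124, 50 bp.

124 bp, 50 bp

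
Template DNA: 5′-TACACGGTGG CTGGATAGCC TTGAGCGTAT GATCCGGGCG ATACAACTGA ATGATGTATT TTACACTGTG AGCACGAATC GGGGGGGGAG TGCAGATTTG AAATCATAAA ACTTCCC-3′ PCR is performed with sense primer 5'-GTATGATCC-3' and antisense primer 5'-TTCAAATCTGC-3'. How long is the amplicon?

The forward primer matches the template at positions 27–35.
Reverse complement of the reverse primer: GCAGATTTGAA. This occurs on the top strand at positions 92–102.
Product length = (reverse-primer end) − (forward-primer start) + 1 = 102 − 27 + 1 = 76 bp.

76 bp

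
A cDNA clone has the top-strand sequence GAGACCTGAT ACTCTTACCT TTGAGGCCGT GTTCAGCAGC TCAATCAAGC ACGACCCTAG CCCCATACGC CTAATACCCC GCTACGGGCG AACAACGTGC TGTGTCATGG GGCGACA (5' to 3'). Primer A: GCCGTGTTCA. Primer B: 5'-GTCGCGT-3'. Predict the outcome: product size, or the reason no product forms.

No product — primer B has no binding site in the template.

Primer B (GTCGCGT) does not match the top strand, and its reverse complement ACGCGAC does not match either.
With no annealing site for primer B, no amplification occurs.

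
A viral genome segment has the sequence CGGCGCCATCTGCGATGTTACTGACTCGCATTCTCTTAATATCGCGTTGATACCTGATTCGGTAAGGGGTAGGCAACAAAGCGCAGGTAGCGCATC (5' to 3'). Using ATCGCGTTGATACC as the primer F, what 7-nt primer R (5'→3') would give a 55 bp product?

5'-ATGCGCT-3'

The forward primer binds at positions 41–54, so a 55 bp product ends at position 41 + 55 − 1 = 95.
The reverse primer anneals to the top strand over positions 89–95, i.e. to AGCGCAT.
Its sequence written 5'→3' is the reverse complement: ATGCGCT.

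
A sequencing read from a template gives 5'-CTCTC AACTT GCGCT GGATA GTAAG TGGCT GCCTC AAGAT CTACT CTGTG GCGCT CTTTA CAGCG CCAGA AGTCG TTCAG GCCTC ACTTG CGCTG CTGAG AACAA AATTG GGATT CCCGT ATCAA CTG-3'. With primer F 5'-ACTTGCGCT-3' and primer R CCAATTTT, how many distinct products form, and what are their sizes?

The forward primer ACTTGCGCT matches the top strand at positions 7–15, 86–94.
The reverse primer's reverse complement is AAAATTGG, matching at positions 104–111.
Each forward site pairs with the reverse site to give a product ending at position 111: sizes 105, 26 bp.

Two products: 105 bp, 26 bp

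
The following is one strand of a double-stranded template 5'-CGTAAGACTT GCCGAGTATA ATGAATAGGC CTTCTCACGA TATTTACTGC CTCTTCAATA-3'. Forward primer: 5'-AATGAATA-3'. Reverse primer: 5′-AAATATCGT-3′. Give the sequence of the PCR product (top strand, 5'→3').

5'-AATGAATAGGCCTTCTCACGATATTT-3'

The forward primer matches the template at positions 20–27.
The reverse primer's reverse complement is ACGATATTT, which matches the template at positions 37–45.
The product is the template from position 20 through 45 (26 bp).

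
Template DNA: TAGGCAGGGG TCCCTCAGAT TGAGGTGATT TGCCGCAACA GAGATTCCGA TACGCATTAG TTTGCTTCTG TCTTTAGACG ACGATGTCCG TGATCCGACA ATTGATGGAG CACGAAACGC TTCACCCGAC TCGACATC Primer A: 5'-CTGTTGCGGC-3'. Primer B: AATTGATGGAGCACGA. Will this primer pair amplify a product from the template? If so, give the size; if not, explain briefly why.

No product — the primers' 3' ends point away from each other.

Primer A (CTGTTGCGGC) has reverse complement GCCGCAACAG, which matches the top strand at positions 32–41; primer A anneals to the top strand there with its 3' end pointing upstream toward position 32.
Primer B (AATTGATGGAGCACGA) matches the top strand directly at positions 100–115; it anneals to the bottom strand with its 3' end pointing downstream toward position 115.
The 3' ends diverge (primer A extends toward position 1, primer B toward position 138), so the primers never converge on a shared product.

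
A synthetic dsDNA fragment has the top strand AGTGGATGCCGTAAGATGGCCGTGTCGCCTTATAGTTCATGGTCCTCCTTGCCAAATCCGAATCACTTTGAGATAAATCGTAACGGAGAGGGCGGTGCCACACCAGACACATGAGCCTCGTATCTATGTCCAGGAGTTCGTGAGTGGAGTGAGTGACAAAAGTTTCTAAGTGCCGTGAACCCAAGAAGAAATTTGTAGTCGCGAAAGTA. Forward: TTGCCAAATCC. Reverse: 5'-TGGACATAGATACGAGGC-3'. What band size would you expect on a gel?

84 bp

Forward primer TTGCCAAATCC is found on the top strand at positions 49–59.
The reverse primer's reverse complement is GCCTCGTATCTATGTCCA, which matches the template at positions 115–132.
Product length = (reverse-primer end) − (forward-primer start) + 1 = 132 − 49 + 1 = 84 bp.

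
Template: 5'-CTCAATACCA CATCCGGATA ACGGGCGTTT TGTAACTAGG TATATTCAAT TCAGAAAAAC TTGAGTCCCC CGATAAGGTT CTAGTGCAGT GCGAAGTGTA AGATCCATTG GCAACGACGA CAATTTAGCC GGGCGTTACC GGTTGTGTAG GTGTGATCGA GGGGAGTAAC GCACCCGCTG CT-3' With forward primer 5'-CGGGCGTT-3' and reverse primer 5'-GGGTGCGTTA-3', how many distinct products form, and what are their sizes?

The forward primer CGGGCGTT matches the top strand at positions 22–29, 130–137.
The reverse primer's reverse complement is TAACGCACCC, matching at positions 167–176.
Each forward site pairs with the reverse site to give a product ending at position 176: sizes 155, 47 bp.

Two products: 155 bp, 47 bp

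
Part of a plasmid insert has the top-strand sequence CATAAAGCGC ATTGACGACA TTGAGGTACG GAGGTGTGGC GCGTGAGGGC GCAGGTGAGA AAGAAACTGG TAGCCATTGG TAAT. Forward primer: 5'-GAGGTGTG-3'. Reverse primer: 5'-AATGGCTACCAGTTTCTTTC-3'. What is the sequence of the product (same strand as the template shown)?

5'-GAGGTGTGGCGCGTGAGGGCGCAGGTGAGAAAGAAACTGGTAGCCATT-3'

Forward primer GAGGTGTG is found on the top strand at positions 31–38.
Taking the reverse complement of AATGGCTACCAGTTTCTTTC gives GAAAGAAACTGGTAGCCATT, found at positions 59–78 on the template; the primer anneals here to the top strand with its 3' end pointing upstream.
The product is the template from position 31 through 78 (48 bp).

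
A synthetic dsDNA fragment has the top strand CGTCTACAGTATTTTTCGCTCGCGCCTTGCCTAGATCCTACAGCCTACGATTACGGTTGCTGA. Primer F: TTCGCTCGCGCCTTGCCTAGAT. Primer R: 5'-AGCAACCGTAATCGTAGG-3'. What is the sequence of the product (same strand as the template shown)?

Scanning the template, TTCGCTCGCGCCTTGCCTAGAT occurs at positions 15–36; this primer anneals to the bottom strand there with its 3' end pointing downstream.
Taking the reverse complement of AGCAACCGTAATCGTAGG gives CCTACGATTACGGTTGCT, found at positions 44–61 on the template; the primer anneals here to the top strand with its 3' end pointing upstream.
The product is the template from position 15 through 61 (47 bp).

5'-TTCGCTCGCGCCTTGCCTAGATCCTACAGCCTACGATTACGGTTGCT-3'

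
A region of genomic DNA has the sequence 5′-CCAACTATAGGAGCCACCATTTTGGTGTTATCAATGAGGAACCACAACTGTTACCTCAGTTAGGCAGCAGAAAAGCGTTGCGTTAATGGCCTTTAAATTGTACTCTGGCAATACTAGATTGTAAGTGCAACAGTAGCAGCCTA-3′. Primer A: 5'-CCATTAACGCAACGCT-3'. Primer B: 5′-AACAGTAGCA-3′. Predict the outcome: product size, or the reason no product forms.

No product — the primers' 3' ends point away from each other.

Primer A (CCATTAACGCAACGCT) has reverse complement AGCGTTGCGTTAATGG, which matches the top strand at positions 74–89; primer A anneals to the top strand there with its 3' end pointing upstream toward position 74.
Primer B (AACAGTAGCA) matches the top strand directly at positions 129–138; it anneals to the bottom strand with its 3' end pointing downstream toward position 138.
The 3' ends diverge (primer A extends toward position 1, primer B toward position 143), so the primers never converge on a shared product.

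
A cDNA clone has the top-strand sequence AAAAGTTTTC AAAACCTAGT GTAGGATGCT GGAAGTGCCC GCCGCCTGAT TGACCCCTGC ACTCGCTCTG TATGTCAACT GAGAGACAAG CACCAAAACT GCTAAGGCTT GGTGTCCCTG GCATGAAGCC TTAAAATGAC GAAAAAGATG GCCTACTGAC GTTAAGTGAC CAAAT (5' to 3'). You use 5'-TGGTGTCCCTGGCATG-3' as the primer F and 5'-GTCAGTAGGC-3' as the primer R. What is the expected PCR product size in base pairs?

51 bp

Forward primer TGGTGTCCCTGGCATG is found on the top strand at positions 110–125.
Reverse complement of the reverse primer: GCCTACTGAC. This occurs on the top strand at positions 151–160.
The product runs from position 110 to position 160, so its length is 160 − 110 + 1 = 51 bp.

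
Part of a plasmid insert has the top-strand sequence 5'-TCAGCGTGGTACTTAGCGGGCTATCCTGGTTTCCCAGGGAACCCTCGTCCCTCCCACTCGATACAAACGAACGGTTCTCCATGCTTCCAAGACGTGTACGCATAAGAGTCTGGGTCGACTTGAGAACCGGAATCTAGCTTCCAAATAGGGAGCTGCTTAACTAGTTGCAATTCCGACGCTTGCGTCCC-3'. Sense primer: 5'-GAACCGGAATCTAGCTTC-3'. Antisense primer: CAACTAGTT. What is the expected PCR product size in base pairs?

44 bp

Forward primer GAACCGGAATCTAGCTTC is found on the top strand at positions 124–141.
Reverse complement of the reverse primer: AACTAGTTG. This occurs on the top strand at positions 159–167.
Amplicon spans positions 124–167: 44 bp.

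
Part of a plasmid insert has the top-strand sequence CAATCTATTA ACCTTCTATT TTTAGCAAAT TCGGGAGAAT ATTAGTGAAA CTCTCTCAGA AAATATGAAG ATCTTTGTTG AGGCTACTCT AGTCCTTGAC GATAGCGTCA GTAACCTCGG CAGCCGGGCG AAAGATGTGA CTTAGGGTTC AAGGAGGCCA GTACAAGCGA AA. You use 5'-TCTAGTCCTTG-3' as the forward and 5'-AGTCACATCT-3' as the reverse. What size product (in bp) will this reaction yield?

Scanning the template, TCTAGTCCTTG occurs at positions 88–98; this primer anneals to the bottom strand there with its 3' end pointing downstream.
Reverse complement of the reverse primer: AGATGTGACT. This occurs on the top strand at positions 133–142.
Amplicon spans positions 88–142: 55 bp.

55 bp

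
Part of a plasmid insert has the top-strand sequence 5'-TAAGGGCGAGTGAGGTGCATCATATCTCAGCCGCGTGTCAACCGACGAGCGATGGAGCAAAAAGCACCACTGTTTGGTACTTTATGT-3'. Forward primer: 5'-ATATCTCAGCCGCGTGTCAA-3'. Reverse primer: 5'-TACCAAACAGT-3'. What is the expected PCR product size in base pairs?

The forward primer matches the template at positions 22–41.
Reverse complement of the reverse primer: ACTGTTTGGTA. This occurs on the top strand at positions 69–79.
Product length = (reverse-primer end) − (forward-primer start) + 1 = 79 − 22 + 1 = 58 bp.

58 bp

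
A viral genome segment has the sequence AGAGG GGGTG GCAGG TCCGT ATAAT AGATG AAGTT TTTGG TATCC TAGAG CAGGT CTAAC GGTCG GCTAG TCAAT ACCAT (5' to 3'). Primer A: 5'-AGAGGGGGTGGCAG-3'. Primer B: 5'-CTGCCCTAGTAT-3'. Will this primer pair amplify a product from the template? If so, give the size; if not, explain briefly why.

Primer B (CTGCCCTAGTAT) does not match the top strand, and its reverse complement ATACTAGGGCAG does not match either.
With no annealing site for primer B, no amplification occurs.

No product — primer B has no binding site in the template.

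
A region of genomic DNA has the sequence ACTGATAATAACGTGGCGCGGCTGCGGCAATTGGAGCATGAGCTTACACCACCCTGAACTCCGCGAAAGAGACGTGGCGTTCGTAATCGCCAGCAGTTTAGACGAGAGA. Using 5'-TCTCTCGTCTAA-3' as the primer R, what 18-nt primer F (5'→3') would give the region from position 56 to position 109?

5'-GAACTCCGCGAAAGAGAC-3'

The reverse primer's reverse complement TTAGACGAGAGA matches the template at positions 98–109; the product starts at position 56.
The forward primer is identical to the top strand over positions 56–73: GAACTCCGCGAAAGAGAC.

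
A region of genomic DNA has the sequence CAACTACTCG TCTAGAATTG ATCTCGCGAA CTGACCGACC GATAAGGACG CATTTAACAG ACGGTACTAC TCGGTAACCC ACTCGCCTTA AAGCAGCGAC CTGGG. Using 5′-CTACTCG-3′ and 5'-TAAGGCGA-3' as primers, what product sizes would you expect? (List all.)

87 bp, 24 bp

The forward primer CTACTCG matches the top strand at positions 4–10, 67–73.
The reverse primer's reverse complement is TCGCCTTA, matching at positions 83–90.
Each forward site pairs with the reverse site to give a product ending at position 90: sizes 87, 24 bp.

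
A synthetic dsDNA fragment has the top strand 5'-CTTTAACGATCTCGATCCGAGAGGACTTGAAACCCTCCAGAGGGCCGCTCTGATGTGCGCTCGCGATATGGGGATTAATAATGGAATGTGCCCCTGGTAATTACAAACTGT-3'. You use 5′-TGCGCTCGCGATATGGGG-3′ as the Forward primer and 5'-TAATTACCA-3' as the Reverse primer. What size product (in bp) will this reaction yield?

Scanning the template, TGCGCTCGCGATATGGGG occurs at positions 56–73; this primer anneals to the bottom strand there with its 3' end pointing downstream.
The reverse primer's reverse complement is TGGTAATTA, which matches the template at positions 95–103.
The product runs from position 56 to position 103, so its length is 103 − 56 + 1 = 48 bp.

48 bp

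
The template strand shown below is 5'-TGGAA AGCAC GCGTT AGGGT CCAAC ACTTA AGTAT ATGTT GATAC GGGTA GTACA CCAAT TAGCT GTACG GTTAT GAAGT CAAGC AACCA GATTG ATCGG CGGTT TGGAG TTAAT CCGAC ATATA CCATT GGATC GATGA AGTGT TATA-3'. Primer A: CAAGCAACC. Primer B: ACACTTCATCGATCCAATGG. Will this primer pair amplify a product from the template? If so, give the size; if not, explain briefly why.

Yes — a 65 bp product.

Primer A (CAAGCAACC) matches the top strand at positions 81–89; it acts as a forward primer.
Primer B's reverse complement is CCATTGGATCGATGAAGTGT, matching the top strand at positions 126–145; it acts as a reverse primer.
The 3' ends face each other across positions 81–145, giving a 65 bp product.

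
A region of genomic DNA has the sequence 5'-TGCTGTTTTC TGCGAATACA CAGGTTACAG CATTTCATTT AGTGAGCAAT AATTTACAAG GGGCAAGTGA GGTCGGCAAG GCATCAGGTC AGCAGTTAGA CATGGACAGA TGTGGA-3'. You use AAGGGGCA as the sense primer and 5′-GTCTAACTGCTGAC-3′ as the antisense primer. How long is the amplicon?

44 bp

Scanning the template, AAGGGGCA occurs at positions 58–65; this primer anneals to the bottom strand there with its 3' end pointing downstream.
The reverse primer's reverse complement is GTCAGCAGTTAGAC, which matches the template at positions 88–101.
Amplicon spans positions 58–101: 44 bp.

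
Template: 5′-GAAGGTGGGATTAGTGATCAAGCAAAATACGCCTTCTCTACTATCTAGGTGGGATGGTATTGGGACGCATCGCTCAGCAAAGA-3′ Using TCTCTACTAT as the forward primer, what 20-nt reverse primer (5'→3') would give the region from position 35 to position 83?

5'-TCTTTGCTGAGCGATGCGTC-3'

The product's 3' end on the top strand is position 83.
The reverse primer anneals to the top strand over positions 64–83, i.e. to GACGCATCGCTCAGCAAAGA.
Its sequence written 5'→3' is the reverse complement: TCTTTGCTGAGCGATGCGTC.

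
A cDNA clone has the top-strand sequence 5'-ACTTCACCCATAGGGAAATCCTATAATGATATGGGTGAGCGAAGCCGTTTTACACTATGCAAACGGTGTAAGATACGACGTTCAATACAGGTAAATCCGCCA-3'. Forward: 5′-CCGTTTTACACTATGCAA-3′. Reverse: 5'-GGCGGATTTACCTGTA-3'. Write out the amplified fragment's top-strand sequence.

5'-CCGTTTTACACTATGCAAACGGTGTAAGATACGACGTTCAATACAGGTAAATCCGCC-3'

Scanning the template, CCGTTTTACACTATGCAA occurs at positions 45–62; this primer anneals to the bottom strand there with its 3' end pointing downstream.
Taking the reverse complement of GGCGGATTTACCTGTA gives TACAGGTAAATCCGCC, found at positions 86–101 on the template; the primer anneals here to the top strand with its 3' end pointing upstream.
The product is the template from position 45 through 101 (57 bp).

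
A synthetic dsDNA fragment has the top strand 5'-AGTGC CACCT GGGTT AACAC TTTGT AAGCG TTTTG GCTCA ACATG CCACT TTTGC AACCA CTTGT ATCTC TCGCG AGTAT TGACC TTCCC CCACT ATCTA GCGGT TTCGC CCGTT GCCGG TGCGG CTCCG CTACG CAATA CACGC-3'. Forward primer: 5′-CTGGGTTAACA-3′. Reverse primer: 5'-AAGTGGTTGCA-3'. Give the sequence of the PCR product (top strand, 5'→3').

5'-CTGGGTTAACACTTTGTAAGCGTTTTGGCTCAACATGCCACTTTTGCAACCACTT-3'

Scanning the template, CTGGGTTAACA occurs at positions 9–19; this primer anneals to the bottom strand there with its 3' end pointing downstream.
Taking the reverse complement of AAGTGGTTGCA gives TGCAACCACTT, found at positions 53–63 on the template; the primer anneals here to the top strand with its 3' end pointing upstream.
The product is the template from position 9 through 63 (55 bp).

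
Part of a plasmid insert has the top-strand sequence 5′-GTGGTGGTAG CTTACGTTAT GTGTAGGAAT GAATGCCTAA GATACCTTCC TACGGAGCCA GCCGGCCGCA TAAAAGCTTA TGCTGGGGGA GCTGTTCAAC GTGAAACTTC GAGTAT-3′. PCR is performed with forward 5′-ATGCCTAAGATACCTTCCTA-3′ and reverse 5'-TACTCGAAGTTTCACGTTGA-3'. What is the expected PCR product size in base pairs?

83 bp

The forward primer matches the template at positions 33–52.
Taking the reverse complement of TACTCGAAGTTTCACGTTGA gives TCAACGTGAAACTTCGAGTA, found at positions 96–115 on the template; the primer anneals here to the top strand with its 3' end pointing upstream.
The product runs from position 33 to position 115, so its length is 115 − 33 + 1 = 83 bp.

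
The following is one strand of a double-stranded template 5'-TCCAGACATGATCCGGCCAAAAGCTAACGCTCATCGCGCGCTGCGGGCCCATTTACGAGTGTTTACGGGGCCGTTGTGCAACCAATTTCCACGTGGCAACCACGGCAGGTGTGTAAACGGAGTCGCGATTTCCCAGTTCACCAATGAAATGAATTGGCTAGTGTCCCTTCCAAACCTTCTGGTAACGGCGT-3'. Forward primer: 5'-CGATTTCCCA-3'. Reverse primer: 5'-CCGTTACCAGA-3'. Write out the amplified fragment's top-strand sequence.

Forward primer CGATTTCCCA is found on the top strand at positions 126–135.
Reverse complement of the reverse primer: TCTGGTAACGG. This occurs on the top strand at positions 178–188.
The product is the template from position 126 through 188 (63 bp).

5'-CGATTTCCCAGTTCACCAATGAAATGAATTGGCTAGTGTCCCTTCCAAACCTTCTGGTAACGG-3'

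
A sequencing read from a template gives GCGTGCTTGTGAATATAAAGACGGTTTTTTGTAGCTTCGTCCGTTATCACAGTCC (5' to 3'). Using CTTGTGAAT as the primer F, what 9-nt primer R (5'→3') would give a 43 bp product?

5'-GATAACGGA-3'

The forward primer binds at positions 6–14, so a 43 bp product ends at position 6 + 43 − 1 = 48.
The reverse primer anneals to the top strand over positions 40–48, i.e. to TCCGTTATC.
Its sequence written 5'→3' is the reverse complement: GATAACGGA.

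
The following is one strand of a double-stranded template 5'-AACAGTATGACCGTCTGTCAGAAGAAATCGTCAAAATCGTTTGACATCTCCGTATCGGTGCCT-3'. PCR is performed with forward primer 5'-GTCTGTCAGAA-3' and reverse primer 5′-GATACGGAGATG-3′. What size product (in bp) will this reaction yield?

44 bp

Forward primer GTCTGTCAGAA is found on the top strand at positions 13–23.
The reverse primer's reverse complement is CATCTCCGTATC, which matches the template at positions 45–56.
Amplicon spans positions 13–56: 44 bp.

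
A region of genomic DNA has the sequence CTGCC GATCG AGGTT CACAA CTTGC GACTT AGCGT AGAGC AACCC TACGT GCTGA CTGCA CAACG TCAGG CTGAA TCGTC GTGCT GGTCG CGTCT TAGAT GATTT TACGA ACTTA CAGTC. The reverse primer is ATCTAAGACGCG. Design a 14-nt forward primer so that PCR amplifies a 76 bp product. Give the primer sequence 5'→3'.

The reverse primer's reverse complement CGCGTCTTAGAT matches the template at positions 89–100, so the product ends at position 100.
A 76 bp product then starts at position 100 − 76 + 1 = 25.
The forward primer is identical to the top strand there: CGACTTAGCGTAGA.

5'-CGACTTAGCGTAGA-3'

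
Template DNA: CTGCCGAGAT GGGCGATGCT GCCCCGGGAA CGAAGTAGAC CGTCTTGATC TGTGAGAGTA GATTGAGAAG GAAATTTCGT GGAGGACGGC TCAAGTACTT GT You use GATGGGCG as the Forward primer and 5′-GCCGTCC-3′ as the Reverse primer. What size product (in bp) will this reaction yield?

83 bp

Scanning the template, GATGGGCG occurs at positions 8–15; this primer anneals to the bottom strand there with its 3' end pointing downstream.
Reverse complement of the reverse primer: GGACGGC. This occurs on the top strand at positions 84–90.
Amplicon spans positions 8–90: 83 bp.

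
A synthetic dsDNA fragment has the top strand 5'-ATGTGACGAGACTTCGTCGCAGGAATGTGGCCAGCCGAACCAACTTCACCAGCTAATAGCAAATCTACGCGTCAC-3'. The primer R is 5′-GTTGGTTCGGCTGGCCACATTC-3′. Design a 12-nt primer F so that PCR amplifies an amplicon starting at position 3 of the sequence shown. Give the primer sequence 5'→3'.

The reverse primer's reverse complement GAATGTGGCCAGCCGAACCAAC matches the template at positions 23–44; the product starts at position 3.
The forward primer is identical to the top strand over positions 3–14: GTGACGAGACTT.

5'-GTGACGAGACTT-3'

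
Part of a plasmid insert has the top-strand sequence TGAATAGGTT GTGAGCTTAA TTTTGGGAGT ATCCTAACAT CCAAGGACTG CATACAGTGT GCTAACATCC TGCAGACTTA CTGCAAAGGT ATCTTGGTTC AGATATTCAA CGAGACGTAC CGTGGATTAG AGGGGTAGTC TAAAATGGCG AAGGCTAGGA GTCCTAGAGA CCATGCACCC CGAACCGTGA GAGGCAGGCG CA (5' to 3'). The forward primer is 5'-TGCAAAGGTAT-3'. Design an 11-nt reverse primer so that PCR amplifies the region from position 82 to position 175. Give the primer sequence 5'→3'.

5'-CATGGTCTCTA-3'

The product's 3' end on the top strand is position 175.
The reverse primer anneals to the top strand over positions 165–175, i.e. to TAGAGACCATG.
Its sequence written 5'→3' is the reverse complement: CATGGTCTCTA.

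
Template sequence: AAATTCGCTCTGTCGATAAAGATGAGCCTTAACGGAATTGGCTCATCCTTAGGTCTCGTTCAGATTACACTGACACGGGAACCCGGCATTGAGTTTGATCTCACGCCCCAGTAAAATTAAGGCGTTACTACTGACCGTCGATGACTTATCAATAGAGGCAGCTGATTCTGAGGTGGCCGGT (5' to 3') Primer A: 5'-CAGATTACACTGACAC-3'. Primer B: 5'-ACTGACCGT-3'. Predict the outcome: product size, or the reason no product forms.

Primer A (CAGATTACACTGACAC) matches the top strand at positions 61–76 (3' end points downstream).
Primer B (ACTGACCGT) also matches the top strand directly, at positions 130–138 — its reverse complement ACGGTCAGT is not present.
Both primers anneal to the bottom strand with 3' ends pointing the same way, so neither can prime synthesis back toward the other.

No product — both primers anneal to the same strand and extend in the same direction.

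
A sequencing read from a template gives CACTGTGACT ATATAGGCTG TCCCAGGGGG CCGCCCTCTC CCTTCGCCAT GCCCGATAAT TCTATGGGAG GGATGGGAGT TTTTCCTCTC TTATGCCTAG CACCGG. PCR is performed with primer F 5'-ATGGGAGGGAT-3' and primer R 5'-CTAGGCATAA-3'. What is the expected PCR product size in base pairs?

The forward primer matches the template at positions 64–74.
Reverse complement of the reverse primer: TTATGCCTAG. This occurs on the top strand at positions 91–100.
Amplicon spans positions 64–100: 37 bp.

37 bp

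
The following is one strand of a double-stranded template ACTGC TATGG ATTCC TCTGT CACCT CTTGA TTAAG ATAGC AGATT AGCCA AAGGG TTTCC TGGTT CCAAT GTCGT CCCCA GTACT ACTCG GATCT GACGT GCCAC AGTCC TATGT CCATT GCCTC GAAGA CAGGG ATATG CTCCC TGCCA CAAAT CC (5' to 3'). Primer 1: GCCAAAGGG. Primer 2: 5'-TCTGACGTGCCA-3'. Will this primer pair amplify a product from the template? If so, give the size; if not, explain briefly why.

No product — both primers anneal to the same strand and extend in the same direction.

Primer 1 (GCCAAAGGG) matches the top strand at positions 47–55 (3' end points downstream).
Primer 2 (TCTGACGTGCCA) also matches the top strand directly, at positions 93–104 — its reverse complement TGGCACGTCAGA is not present.
Both primers anneal to the bottom strand with 3' ends pointing the same way, so neither can prime synthesis back toward the other.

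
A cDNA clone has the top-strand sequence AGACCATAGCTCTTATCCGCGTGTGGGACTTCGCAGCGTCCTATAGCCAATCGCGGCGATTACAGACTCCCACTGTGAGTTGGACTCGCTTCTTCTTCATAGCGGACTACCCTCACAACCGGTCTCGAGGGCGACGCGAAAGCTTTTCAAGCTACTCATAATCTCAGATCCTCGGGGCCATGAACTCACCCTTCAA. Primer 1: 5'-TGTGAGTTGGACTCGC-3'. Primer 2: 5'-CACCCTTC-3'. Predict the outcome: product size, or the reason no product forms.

No product — both primers anneal to the same strand and extend in the same direction.

Primer 1 (TGTGAGTTGGACTCGC) matches the top strand at positions 74–89 (3' end points downstream).
Primer 2 (CACCCTTC) also matches the top strand directly, at positions 187–194 — its reverse complement GAAGGGTG is not present.
Both primers anneal to the bottom strand with 3' ends pointing the same way, so neither can prime synthesis back toward the other.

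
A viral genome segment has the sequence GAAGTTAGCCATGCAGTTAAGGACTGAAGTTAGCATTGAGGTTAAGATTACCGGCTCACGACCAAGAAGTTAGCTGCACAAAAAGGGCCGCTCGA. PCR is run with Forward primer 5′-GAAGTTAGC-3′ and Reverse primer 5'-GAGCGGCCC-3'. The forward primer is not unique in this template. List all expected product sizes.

93 bp, 68 bp, 28 bp

The forward primer GAAGTTAGC matches the top strand at positions 1–9, 26–34, 66–74.
The reverse primer's reverse complement is GGGCCGCTC, matching at positions 85–93.
Each forward site pairs with the reverse site to give a product ending at position 93: sizes 93, 68, 28 bp.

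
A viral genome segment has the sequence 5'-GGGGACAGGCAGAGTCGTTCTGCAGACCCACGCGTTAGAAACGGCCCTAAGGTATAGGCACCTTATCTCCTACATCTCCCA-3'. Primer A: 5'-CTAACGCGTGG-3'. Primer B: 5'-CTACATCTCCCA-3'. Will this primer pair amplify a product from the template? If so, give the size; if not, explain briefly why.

Primer A (CTAACGCGTGG) has reverse complement CCACGCGTTAG, which matches the top strand at positions 28–38; primer A anneals to the top strand there with its 3' end pointing upstream toward position 28.
Primer B (CTACATCTCCCA) matches the top strand directly at positions 70–81; it anneals to the bottom strand with its 3' end pointing downstream toward position 81.
The 3' ends diverge (primer A extends toward position 1, primer B toward position 81), so the primers never converge on a shared product.

No product — the primers' 3' ends point away from each other.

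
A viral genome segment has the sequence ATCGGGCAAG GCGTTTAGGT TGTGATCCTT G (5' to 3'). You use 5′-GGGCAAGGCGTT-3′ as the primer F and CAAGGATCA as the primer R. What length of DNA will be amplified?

Scanning the template, GGGCAAGGCGTT occurs at positions 4–15; this primer anneals to the bottom strand there with its 3' end pointing downstream.
Taking the reverse complement of CAAGGATCA gives TGATCCTTG, found at positions 23–31 on the template; the primer anneals here to the top strand with its 3' end pointing upstream.
The product runs from position 4 to position 31, so its length is 31 − 4 + 1 = 28 bp.

28 bp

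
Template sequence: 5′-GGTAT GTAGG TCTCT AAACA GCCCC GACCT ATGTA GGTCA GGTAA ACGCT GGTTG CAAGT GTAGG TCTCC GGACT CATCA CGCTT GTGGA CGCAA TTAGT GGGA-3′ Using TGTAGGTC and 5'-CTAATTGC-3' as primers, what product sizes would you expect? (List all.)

95 bp, 68 bp, 40 bp

The forward primer TGTAGGTC matches the top strand at positions 5–12, 32–39, 60–67.
The reverse primer's reverse complement is GCAATTAG, matching at positions 92–99.
Each forward site pairs with the reverse site to give a product ending at position 99: sizes 95, 68, 40 bp.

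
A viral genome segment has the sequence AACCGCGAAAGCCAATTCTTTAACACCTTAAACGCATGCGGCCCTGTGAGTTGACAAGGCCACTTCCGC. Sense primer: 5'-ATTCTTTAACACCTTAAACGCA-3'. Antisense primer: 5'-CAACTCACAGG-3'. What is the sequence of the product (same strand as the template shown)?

Forward primer ATTCTTTAACACCTTAAACGCA is found on the top strand at positions 15–36.
Taking the reverse complement of CAACTCACAGG gives CCTGTGAGTTG, found at positions 43–53 on the template; the primer anneals here to the top strand with its 3' end pointing upstream.
The product is the template from position 15 through 53 (39 bp).

5'-ATTCTTTAACACCTTAAACGCATGCGGCCCTGTGAGTTG-3'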